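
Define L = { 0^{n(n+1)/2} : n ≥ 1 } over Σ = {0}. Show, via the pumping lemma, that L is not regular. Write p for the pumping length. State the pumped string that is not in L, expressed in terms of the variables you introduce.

Suppose for contradiction that L is regular, and let p be the pumping length.
Take w = 0^{p(p+1)/2} ∈ L with |w| = p(p+1)/2 ≥ p.
By the pumping lemma, w = xyz with |xy| ≤ p and |y| > 0.
Then y = 0^k for some k with 1 ≤ k ≤ p.
Pump with i = 2: xy^2z = 0^{p(p+1)/2+k}. Since 1 ≤ k ≤ p, p(p+1)/2 < p(p+1)/2+k ≤ p(p+1)/2+p < (p+1)(p+2)/2, so p(p+1)/2+k is strictly between consecutive triangular numbers. So xy^2z ∉ L.
This is a contradiction; hence L is not regular.

0^{p(p+1)/2+k}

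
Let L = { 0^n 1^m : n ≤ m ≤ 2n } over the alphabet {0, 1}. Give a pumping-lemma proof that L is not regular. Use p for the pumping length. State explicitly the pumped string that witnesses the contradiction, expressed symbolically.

Toward a contradiction, assume L is regular with pumping length p.
Take w = 0^p 1^p ∈ L (since p ≤ p ≤ 2p), with |w| = 2p ≥ p.
By the pumping lemma, w = xyz with |xy| ≤ p and |y| > 0.
Since the first p symbols of w are all 0's and |xy| ≤ p, y lies entirely in the leading 0-block: y = 0^k for some k with 1 ≤ k ≤ p.
Pump with i = 2: xy^2z = 0^{p+k} 1^p. Now n = p+k > p = m, so the condition n ≤ m fails. Thus xy^2z ∉ L.
Contradiction. Therefore L is not regular.

0^{p+k} 1^p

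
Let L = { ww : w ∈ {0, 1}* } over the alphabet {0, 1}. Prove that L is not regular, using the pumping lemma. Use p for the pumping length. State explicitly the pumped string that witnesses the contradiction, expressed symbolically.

0^{p+k} 1^p 0^p 1^p

Suppose for contradiction that L is regular, and let p be the pumping length.
Take w = 0^p 1^p 0^p 1^p = uu where u = 0^p1^p; then w ∈ L and |w| = 4p ≥ p.
Write w = xyz as guaranteed by the lemma, with |xy| ≤ p and y is nonempty.
Since the first p symbols of w are all 0's and |xy| ≤ p, y lies entirely in the leading 0-block: y = 0^k for some k with 1 ≤ k ≤ p.
Pump with i = 2: xy^2z = 0^{p+k} 1^p 0^p 1^p, of length 4p+k. Suppose this equals vv. The string starts with 0 and ends with 1, so v does too; thus the boundary between the two copies of v is a 1→0 transition. There is exactly one such transition, at position 2p+k, so |v| = 2p+k and |vv| = 4p+2k ≠ 4p+k since k ≥ 1. So xy^2z ∉ L.
This is a contradiction; hence L is not regular.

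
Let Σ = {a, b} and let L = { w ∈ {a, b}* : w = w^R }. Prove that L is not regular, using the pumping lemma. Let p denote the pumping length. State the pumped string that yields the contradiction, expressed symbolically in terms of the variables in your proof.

a^{p+k} b a^p

Toward a contradiction, assume L is regular with pumping length p.
Take w = a^p b a^p, a palindrome of length 2p+1 ≥ p.
The pumping lemma gives a decomposition w = xyz where |xy| ≤ p and |y| > 0.
Because |xy| ≤ p and w begins with p copies of a, we have y = a^k with 1 ≤ k ≤ p.
Pump with i = 2: xy^2z = a^{p+k} b a^p. Its reverse is a^p b a^{p+k}, which differs from xy^2z since k ≥ 1. So xy^2z is not a palindrome and xy^2z ∉ L.
This contradicts the pumping lemma, so L is not regular.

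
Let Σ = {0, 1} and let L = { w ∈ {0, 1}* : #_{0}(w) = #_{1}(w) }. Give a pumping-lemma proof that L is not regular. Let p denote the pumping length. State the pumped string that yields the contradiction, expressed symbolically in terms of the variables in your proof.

0^{p+k} 1^p

Suppose for contradiction that L is regular, and let p be the pumping length.
Choose w = 0^p 1^p ∈ L with |w| = 2p ≥ p.
By the pumping lemma, w = xyz with |xy| ≤ p and |y| > 0.
The first p characters of w are 0's, so xy (and hence y) consists only of 0's. Write y = 0^k, 1 ≤ k ≤ p.
Pump with i = 2: xy^2z = 0^{p+k} 1^p has p+k occurrences of 0 but only p of 1. Since k ≥ 1 the counts differ, so xy^2z ∉ L.
This contradicts the pumping lemma, so L is not regular.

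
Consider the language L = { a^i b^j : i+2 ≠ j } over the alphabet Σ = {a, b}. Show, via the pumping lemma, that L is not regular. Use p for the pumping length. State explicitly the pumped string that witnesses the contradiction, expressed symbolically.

Suppose for contradiction that L is regular, and let p be the pumping length.
Choose w = a^p b^{p+p!+2}. Since p ≠ (p+p!+2)-2 = p+p!, w ∈ L; and |w| ≥ p.
Write w = xyz as guaranteed by the lemma, with |xy| ≤ p and y is nonempty.
Because |xy| ≤ p and w begins with p copies of a, we have y = a^k with 1 ≤ k ≤ p.
Since 1 ≤ k ≤ p, k divides p!; set t = 1 + p!/k. Then xy^t z has p + (p!/k)·k = p + p! copies of a. Now the a-count is p+p! and (b-count)-2 = (p+p!+2)-2 = p+p!, so i+2 ≠ j fails. So xy^t z = a^{p+p!} b^{p+p!+2} ∉ L.
This is a contradiction; hence L is not regular.

a^{p+p!} b^{p+p!+2}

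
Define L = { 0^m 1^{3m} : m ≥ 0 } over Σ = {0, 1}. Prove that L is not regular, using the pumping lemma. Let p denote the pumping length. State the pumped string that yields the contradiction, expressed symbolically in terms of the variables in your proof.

0^{p+k} 1^{3p}

Assume L is regular. Let p be the pumping length given by the pumping lemma.
Take w = 0^p 1^{3p}. Then w ∈ L and |w| = 4p ≥ p.
Write w = xyz as guaranteed by the lemma, with |xy| ≤ p and y is nonempty.
Since the first p symbols of w are all 0's and |xy| ≤ p, y lies entirely in the leading 0-block: y = 0^k for some k with 1 ≤ k ≤ p.
Pump with i = 2: xy^2z = 0^{p+k} 1^{3p}. For this to lie in L we would need 3p = 3(p+k), which forces k = 0. But k ≥ 1, so xy^2z ∉ L.
This contradicts the pumping lemma, so L is not regular.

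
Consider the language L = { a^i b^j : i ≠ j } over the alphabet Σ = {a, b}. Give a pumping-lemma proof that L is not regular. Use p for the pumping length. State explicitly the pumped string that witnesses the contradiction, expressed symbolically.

Toward a contradiction, assume L is regular with pumping length p.
Choose w = a^p b^{p+p!}. Since p ≠ p+p!, w ∈ L; and |w| ≥ p.
Write w = xyz as guaranteed by the lemma, with |xy| ≤ p and |y| > 0.
The first p characters of w are a's, so xy (and hence y) consists only of a's. Write y = a^k, 1 ≤ k ≤ p.
Since 1 ≤ k ≤ p, k divides p!; set t = 1 + p!/k. Then xy^t z has p + (p!/k)·k = p + p! copies of a. Now the a-count equals the b-count, so i ≠ j fails. So xy^t z = a^{p+p!} b^{p+p!} ∉ L.
This is a contradiction; hence L is not regular.

a^{p+p!} b^{p+p!}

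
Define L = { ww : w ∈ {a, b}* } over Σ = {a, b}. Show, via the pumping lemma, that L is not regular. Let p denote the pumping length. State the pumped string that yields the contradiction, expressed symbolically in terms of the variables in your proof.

Assume L is regular; let p be its pumping constant.
Take w = a^p b^p a^p b^p = uu where u = a^pb^p; then w ∈ L and |w| = 4p ≥ p.
By the pumping lemma, w = xyz with |xy| ≤ p and |y| ≥ 1.
The first p characters of w are a's, so xy (and hence y) consists only of a's. Write y = a^k, 1 ≤ k ≤ p.
Pump with i = 2: xy^2z = a^{p+k} b^p a^p b^p, of length 4p+k. Suppose this equals vv. The string starts with a and ends with b, so v does too; thus the boundary between the two copies of v is a b→a transition. There is exactly one such transition, at position 2p+k, so |v| = 2p+k and |vv| = 4p+2k ≠ 4p+k since k ≥ 1. So xy^2z ∉ L.
This contradicts the pumping lemma, so L is not regular.

a^{p+k} b^p a^p b^p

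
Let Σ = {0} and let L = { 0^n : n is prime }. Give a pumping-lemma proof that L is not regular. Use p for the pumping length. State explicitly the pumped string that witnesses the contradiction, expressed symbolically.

0^{q(1+k)}

Toward a contradiction, assume L is regular with pumping length p.
Let q be a prime with q ≥ p+2 (infinitely many primes exist), and take w = 0^q ∈ L with |w| = q ≥ p.
The pumping lemma gives a decomposition w = xyz where |xy| ≤ p and y is nonempty.
Then y = 0^k for some k with 1 ≤ k ≤ p.
Since 1 ≤ k ≤ p, |xz| = q-k. Pump with i = q+1: |xy^{q+1}z| = (q-k)+(q+1)k = q+qk = q(1+k), which is composite (both factors ≥ 2). So xy^{q+1}z = 0^{q(1+k)} ∉ L.
This is a contradiction; hence L is not regular.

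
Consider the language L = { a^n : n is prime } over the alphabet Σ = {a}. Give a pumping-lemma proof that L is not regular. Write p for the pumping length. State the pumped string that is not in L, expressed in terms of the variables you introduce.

a^{q(1+k)}

Toward a contradiction, assume L is regular with pumping length p.
Let q be a prime with q ≥ p+2 (infinitely many primes exist), and take w = a^q ∈ L with |w| = q ≥ p.
Write w = xyz as guaranteed by the lemma, with |xy| ≤ p and |y| ≥ 1.
Then y = a^k for some k with 1 ≤ k ≤ p.
Since 1 ≤ k ≤ p, |xz| = q-k. Pump with i = q+1: |xy^{q+1}z| = (q-k)+(q+1)k = q+qk = q(1+k), which is composite (both factors ≥ 2). So xy^{q+1}z = a^{q(1+k)} ∉ L.
Contradiction. Therefore L is not regular.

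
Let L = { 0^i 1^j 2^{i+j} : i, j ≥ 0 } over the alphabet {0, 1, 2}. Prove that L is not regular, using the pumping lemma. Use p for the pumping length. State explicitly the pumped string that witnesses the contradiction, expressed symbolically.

Toward a contradiction, assume L is regular with pumping length p.
Take w = 0^p 1^p 2^{2p} ∈ L (with i=j=p, i+j=2p), |w| = 4p ≥ p.
The pumping lemma gives a decomposition w = xyz where |xy| ≤ p and |y| ≥ 1.
Because |xy| ≤ p and w begins with p copies of 0, we have y = 0^k with 1 ≤ k ≤ p.
Consider xy^2z = 0^{p+k} 1^p 2^{2p}. Now the 0- and 1-counts sum to 2p+k, but the 2-count is 2p ≠ 2p+k. So xy^2z ∉ L.
This contradicts the pumping lemma, so L is not regular.

0^{p+k} 1^p 2^{2p}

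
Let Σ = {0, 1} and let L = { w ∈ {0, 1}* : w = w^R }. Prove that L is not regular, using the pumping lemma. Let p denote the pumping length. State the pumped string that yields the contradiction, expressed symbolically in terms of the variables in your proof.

0^{p+k} 1 0^p

Toward a contradiction, assume L is regular with pumping length p.
Take w = 0^p 1 0^p, a palindrome of length 2p+1 ≥ p.
By the pumping lemma, w = xyz with |xy| ≤ p and |y| > 0.
The first p characters of w are 0's, so xy (and hence y) consists only of 0's. Write y = 0^k, 1 ≤ k ≤ p.
Pump with i = 2: xy^2z = 0^{p+k} 1 0^p. Its reverse is 0^p 1 0^{p+k}, which differs from xy^2z since k ≥ 1. So xy^2z is not a palindrome and xy^2z ∉ L.
This contradicts the pumping lemma, so L is not regular.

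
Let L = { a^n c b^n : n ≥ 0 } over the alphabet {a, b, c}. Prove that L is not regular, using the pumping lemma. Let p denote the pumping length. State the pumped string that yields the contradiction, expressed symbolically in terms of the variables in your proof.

a^{p+k} c b^p

Assume L is regular; let p be its pumping constant.
Take w = a^p c b^p ∈ L with |w| = 2p+1 ≥ p.
The pumping lemma gives a decomposition w = xyz where |xy| ≤ p and |y| > 0.
Since the first p symbols of w are all a's and |xy| ≤ p, y lies entirely in the leading a-block: y = a^k for some k with 1 ≤ k ≤ p.
Pump with i = 2: xy^2z = a^{p+k} c b^p, which would require p+k = p. But k ≥ 1, so xy^2z ∉ L.
This is a contradiction; hence L is not regular.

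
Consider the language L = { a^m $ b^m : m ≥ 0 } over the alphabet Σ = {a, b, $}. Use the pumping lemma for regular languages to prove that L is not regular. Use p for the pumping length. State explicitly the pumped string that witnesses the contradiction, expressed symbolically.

a^{p+k} $ b^p

Toward a contradiction, assume L is regular with pumping length p.
Take w = a^p $ b^p ∈ L with |w| = 2p+1 ≥ p.
The pumping lemma gives a decomposition w = xyz where |xy| ≤ p and |y| > 0.
Because |xy| ≤ p and w begins with p copies of a, we have y = a^k with 1 ≤ k ≤ p.
Pump with i = 2: xy^2z = a^{p+k} $ b^p, which would require p+k = p. But k ≥ 1, so xy^2z ∉ L.
This is a contradiction; hence L is not regular.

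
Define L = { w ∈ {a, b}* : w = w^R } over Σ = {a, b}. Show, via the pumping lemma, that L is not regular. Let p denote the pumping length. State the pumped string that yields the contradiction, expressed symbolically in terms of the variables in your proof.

Toward a contradiction, assume L is regular with pumping length p.
Take w = a^p b a^p, a palindrome of length 2p+1 ≥ p.
Write w = xyz as guaranteed by the lemma, with |xy| ≤ p and |y| ≥ 1.
Because |xy| ≤ p and w begins with p copies of a, we have y = a^k with 1 ≤ k ≤ p.
Pump with i = 2: xy^2z = a^{p+k} b a^p. Its reverse is a^p b a^{p+k}, which differs from xy^2z since k ≥ 1. So xy^2z is not a palindrome and xy^2z ∉ L.
Contradiction. Therefore L is not regular.

a^{p+k} b a^p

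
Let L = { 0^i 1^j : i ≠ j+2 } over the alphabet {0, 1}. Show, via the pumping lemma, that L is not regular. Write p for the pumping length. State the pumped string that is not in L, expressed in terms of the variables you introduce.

0^{p+p!} 1^{p+p!-2}

Toward a contradiction, assume L is regular with pumping length p.
Choose w = 0^p 1^{p+p!-2}. Since p ≠ (p+p!-2)+2 = p+p!, w ∈ L; and |w| ≥ p.
Write w = xyz as guaranteed by the lemma, with |xy| ≤ p and |y| ≥ 1.
Because |xy| ≤ p and w begins with p copies of 0, we have y = 0^k with 1 ≤ k ≤ p.
Since 1 ≤ k ≤ p, k divides p!; set t = 1 + p!/k. Then xy^t z has p + (p!/k)·k = p + p! copies of 0. Now the 0-count is p+p! and (1-count)+2 = (p+p!-2)+2 = p+p!, so i ≠ j+2 fails. So xy^t z = 0^{p+p!} 1^{p+p!-2} ∉ L.
Contradiction. Therefore L is not regular.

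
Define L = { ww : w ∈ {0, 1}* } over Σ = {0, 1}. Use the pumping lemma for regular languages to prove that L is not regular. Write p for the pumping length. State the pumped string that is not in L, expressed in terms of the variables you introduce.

0^{p+k} 1^p 0^p 1^p

Toward a contradiction, assume L is regular with pumping length p.
Take w = 0^p 1^p 0^p 1^p = uu where u = 0^p1^p; then w ∈ L and |w| = 4p ≥ p.
The pumping lemma gives a decomposition w = xyz where |xy| ≤ p and y is nonempty.
The first p characters of w are 0's, so xy (and hence y) consists only of 0's. Write y = 0^k, 1 ≤ k ≤ p.
Pump with i = 2: xy^2z = 0^{p+k} 1^p 0^p 1^p, of length 4p+k. Suppose this equals vv. The string starts with 0 and ends with 1, so v does too; thus the boundary between the two copies of v is a 1→0 transition. There is exactly one such transition, at position 2p+k, so |v| = 2p+k and |vv| = 4p+2k ≠ 4p+k since k ≥ 1. So xy^2z ∉ L.
Contradiction. Therefore L is not regular.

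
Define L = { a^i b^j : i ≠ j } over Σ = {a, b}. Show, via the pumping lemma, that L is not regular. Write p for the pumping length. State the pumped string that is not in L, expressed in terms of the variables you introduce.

Assume L is regular. Let p be the pumping length given by the pumping lemma.
Choose w = a^p b^{p+p!}. Since p ≠ p+p!, w ∈ L; and |w| ≥ p.
Write w = xyz as guaranteed by the lemma, with |xy| ≤ p and y is nonempty.
Because |xy| ≤ p and w begins with p copies of a, we have y = a^k with 1 ≤ k ≤ p.
Since 1 ≤ k ≤ p, k divides p!; set t = 1 + p!/k. Then xy^t z has p + (p!/k)·k = p + p! copies of a. Now the a-count equals the b-count, so i ≠ j fails. So xy^t z = a^{p+p!} b^{p+p!} ∉ L.
This is a contradiction; hence L is not regular.

a^{p+p!} b^{p+p!}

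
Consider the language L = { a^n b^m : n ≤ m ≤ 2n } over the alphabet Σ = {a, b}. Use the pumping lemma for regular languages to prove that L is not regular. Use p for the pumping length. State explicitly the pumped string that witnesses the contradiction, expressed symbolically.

a^{p+k} b^p

Assume L is regular. Let p be the pumping length given by the pumping lemma.
Take w = a^p b^p ∈ L (since p ≤ p ≤ 2p), with |w| = 2p ≥ p.
The pumping lemma gives a decomposition w = xyz where |xy| ≤ p and |y| > 0.
Since the first p symbols of w are all a's and |xy| ≤ p, y lies entirely in the leading a-block: y = a^k for some k with 1 ≤ k ≤ p.
Pump with i = 2: xy^2z = a^{p+k} b^p. Now n = p+k > p = m, so the condition n ≤ m fails. Thus xy^2z ∉ L.
Contradiction. Therefore L is not regular.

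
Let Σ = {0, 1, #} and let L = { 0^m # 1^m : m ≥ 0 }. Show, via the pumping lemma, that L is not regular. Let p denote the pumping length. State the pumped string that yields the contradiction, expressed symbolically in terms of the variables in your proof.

Assume L is regular; let p be its pumping constant.
Take w = 0^p # 1^p ∈ L with |w| = 2p+1 ≥ p.
Write w = xyz as guaranteed by the lemma, with |xy| ≤ p and |y| > 0.
The first p characters of w are 0's, so xy (and hence y) consists only of 0's. Write y = 0^k, 1 ≤ k ≤ p.
Pump with i = 2: xy^2z = 0^{p+k} # 1^p, which would require p+k = p. But k ≥ 1, so xy^2z ∉ L.
This contradicts the pumping lemma, so L is not regular.

0^{p+k} # 1^p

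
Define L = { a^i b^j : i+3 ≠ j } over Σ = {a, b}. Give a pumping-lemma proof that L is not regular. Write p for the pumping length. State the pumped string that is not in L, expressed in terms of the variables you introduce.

a^{p+p!} b^{p+p!+3}

Assume L is regular. Let p be the pumping length given by the pumping lemma.
Choose w = a^p b^{p+p!+3}. Since p ≠ (p+p!+3)-3 = p+p!, w ∈ L; and |w| ≥ p.
Write w = xyz as guaranteed by the lemma, with |xy| ≤ p and |y| ≥ 1.
The first p characters of w are a's, so xy (and hence y) consists only of a's. Write y = a^k, 1 ≤ k ≤ p.
Since 1 ≤ k ≤ p, k divides p!; set t = 1 + p!/k. Then xy^t z has p + (p!/k)·k = p + p! copies of a. Now the a-count is p+p! and (b-count)-3 = (p+p!+3)-3 = p+p!, so i+3 ≠ j fails. So xy^t z = a^{p+p!} b^{p+p!+3} ∉ L.
Contradiction. Therefore L is not regular.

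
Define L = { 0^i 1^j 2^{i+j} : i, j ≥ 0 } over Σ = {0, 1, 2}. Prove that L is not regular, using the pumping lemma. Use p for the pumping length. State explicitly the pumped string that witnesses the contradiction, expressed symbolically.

0^{p+k} 1^p 2^{2p}

Assume L is regular. Let p be the pumping length given by the pumping lemma.
Take w = 0^p 1^p 2^{2p} ∈ L (with i=j=p, i+j=2p), |w| = 4p ≥ p.
By the pumping lemma, w = xyz with |xy| ≤ p and y is nonempty.
The first p characters of w are 0's, so xy (and hence y) consists only of 0's. Write y = 0^k, 1 ≤ k ≤ p.
Consider xy^2z = 0^{p+k} 1^p 2^{2p}. Now the 0- and 1-counts sum to 2p+k, but the 2-count is 2p ≠ 2p+k. So xy^2z ∉ L.
Contradiction. Therefore L is not regular.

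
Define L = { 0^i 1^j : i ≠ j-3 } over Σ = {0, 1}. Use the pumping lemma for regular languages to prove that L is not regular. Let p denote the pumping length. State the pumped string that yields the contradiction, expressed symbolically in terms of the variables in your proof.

Toward a contradiction, assume L is regular with pumping length p.
Choose w = 0^p 1^{p+p!+3}. Since p ≠ (p+p!+3)-3 = p+p!, w ∈ L; and |w| ≥ p.
Write w = xyz as guaranteed by the lemma, with |xy| ≤ p and |y| ≥ 1.
Since the first p symbols of w are all 0's and |xy| ≤ p, y lies entirely in the leading 0-block: y = 0^k for some k with 1 ≤ k ≤ p.
Since 1 ≤ k ≤ p, k divides p!; set t = 1 + p!/k. Then xy^t z has p + (p!/k)·k = p + p! copies of 0. Now the 0-count is p+p! and (1-count)-3 = (p+p!+3)-3 = p+p!, so i ≠ j-3 fails. So xy^t z = 0^{p+p!} 1^{p+p!+3} ∉ L.
This contradicts the pumping lemma, so L is not regular.

0^{p+p!} 1^{p+p!+3}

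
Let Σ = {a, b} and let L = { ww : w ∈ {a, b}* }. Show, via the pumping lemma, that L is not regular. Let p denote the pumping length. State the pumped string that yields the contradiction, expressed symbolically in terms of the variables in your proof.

a^{p+k} b^p a^p b^p

Assume L is regular. Let p be the pumping length given by the pumping lemma.
Take w = a^p b^p a^p b^p = uu where u = a^pb^p; then w ∈ L and |w| = 4p ≥ p.
The pumping lemma gives a decomposition w = xyz where |xy| ≤ p and |y| ≥ 1.
Since the first p symbols of w are all a's and |xy| ≤ p, y lies entirely in the leading a-block: y = a^k for some k with 1 ≤ k ≤ p.
Pump with i = 2: xy^2z = a^{p+k} b^p a^p b^p, of length 4p+k. Suppose this equals vv. The string starts with a and ends with b, so v does too; thus the boundary between the two copies of v is a b→a transition. There is exactly one such transition, at position 2p+k, so |v| = 2p+k and |vv| = 4p+2k ≠ 4p+k since k ≥ 1. So xy^2z ∉ L.
This contradicts the pumping lemma, so L is not regular.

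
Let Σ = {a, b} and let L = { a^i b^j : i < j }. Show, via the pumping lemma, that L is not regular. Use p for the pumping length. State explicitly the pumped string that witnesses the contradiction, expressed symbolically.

Toward a contradiction, assume L is regular with pumping length p.
Choose w = a^p b^{p+1} ∈ L, with |w| = 2p+1 ≥ p.
Write w = xyz as guaranteed by the lemma, with |xy| ≤ p and y is nonempty.
The first p characters of w are a's, so xy (and hence y) consists only of a's. Write y = a^k, 1 ≤ k ≤ p.
Consider xy^2z = a^{p+k} b^{p+1}. Since k ≥ 1, the a-count p+k is at least p+1, so i < j fails; thus xy^2z ∉ L.
This is a contradiction; hence L is not regular.

a^{p+k} b^{p+1}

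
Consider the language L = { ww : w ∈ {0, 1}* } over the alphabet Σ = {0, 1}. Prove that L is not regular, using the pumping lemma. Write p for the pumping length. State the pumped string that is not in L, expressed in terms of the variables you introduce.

Assume L is regular. Let p be the pumping length given by the pumping lemma.
Take w = 0^p 1^p 0^p 1^p = uu where u = 0^p1^p; then w ∈ L and |w| = 4p ≥ p.
The pumping lemma gives a decomposition w = xyz where |xy| ≤ p and |y| > 0.
Since the first p symbols of w are all 0's and |xy| ≤ p, y lies entirely in the leading 0-block: y = 0^k for some k with 1 ≤ k ≤ p.
Pump with i = 2: xy^2z = 0^{p+k} 1^p 0^p 1^p, of length 4p+k. Suppose this equals vv. The string starts with 0 and ends with 1, so v does too; thus the boundary between the two copies of v is a 1→0 transition. There is exactly one such transition, at position 2p+k, so |v| = 2p+k and |vv| = 4p+2k ≠ 4p+k since k ≥ 1. So xy^2z ∉ L.
Contradiction. Therefore L is not regular.

0^{p+k} 1^p 0^p 1^p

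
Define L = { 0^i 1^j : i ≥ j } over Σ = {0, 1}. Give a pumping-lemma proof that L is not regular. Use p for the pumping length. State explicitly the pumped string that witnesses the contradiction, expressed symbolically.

Assume L is regular; let p be its pumping constant.
Choose w = 0^p 1^p ∈ L, with |w| = 2p ≥ p.
Write w = xyz as guaranteed by the lemma, with |xy| ≤ p and y is nonempty.
Because |xy| ≤ p and w begins with p copies of 0, we have y = 0^k with 1 ≤ k ≤ p.
Consider xy^0z = xz = 0^{p-k} 1^p. Since k ≥ 1, the 0-count p-k is less than p, so i ≥ j fails; thus xz ∉ L.
This contradicts the pumping lemma, so L is not regular.

0^{p-k} 1^p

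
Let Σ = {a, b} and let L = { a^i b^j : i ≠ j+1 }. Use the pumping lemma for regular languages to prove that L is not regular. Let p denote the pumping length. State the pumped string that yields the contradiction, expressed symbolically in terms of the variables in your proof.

Suppose for contradiction that L is regular, and let p be the pumping length.
Choose w = a^p b^{p+p!-1}. Since p ≠ (p+p!-1)+1 = p+p!, w ∈ L; and |w| ≥ p.
The pumping lemma gives a decomposition w = xyz where |xy| ≤ p and y is nonempty.
The first p characters of w are a's, so xy (and hence y) consists only of a's. Write y = a^k, 1 ≤ k ≤ p.
Since 1 ≤ k ≤ p, k divides p!; set t = 1 + p!/k. Then xy^t z has p + (p!/k)·k = p + p! copies of a. Now the a-count is p+p! and (b-count)+1 = (p+p!-1)+1 = p+p!, so i ≠ j+1 fails. So xy^t z = a^{p+p!} b^{p+p!-1} ∉ L.
This contradicts the pumping lemma, so L is not regular.

a^{p+p!} b^{p+p!-1}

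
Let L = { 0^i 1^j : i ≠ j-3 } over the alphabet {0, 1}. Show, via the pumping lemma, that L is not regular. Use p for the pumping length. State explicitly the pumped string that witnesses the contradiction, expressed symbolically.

0^{p+p!} 1^{p+p!+3}

Assume L is regular. Let p be the pumping length given by the pumping lemma.
Choose w = 0^p 1^{p+p!+3}. Since p ≠ (p+p!+3)-3 = p+p!, w ∈ L; and |w| ≥ p.
By the pumping lemma, w = xyz with |xy| ≤ p and y is nonempty.
Because |xy| ≤ p and w begins with p copies of 0, we have y = 0^k with 1 ≤ k ≤ p.
Since 1 ≤ k ≤ p, k divides p!; set t = 1 + p!/k. Then xy^t z has p + (p!/k)·k = p + p! copies of 0. Now the 0-count is p+p! and (1-count)-3 = (p+p!+3)-3 = p+p!, so i ≠ j-3 fails. So xy^t z = 0^{p+p!} 1^{p+p!+3} ∉ L.
Contradiction. Therefore L is not regular.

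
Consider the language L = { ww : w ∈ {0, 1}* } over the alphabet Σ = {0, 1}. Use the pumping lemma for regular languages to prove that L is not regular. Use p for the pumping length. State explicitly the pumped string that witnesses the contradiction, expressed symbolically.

0^{p+k} 1^p 0^p 1^p

Assume L is regular. Let p be the pumping length given by the pumping lemma.
Take w = 0^p 1^p 0^p 1^p = uu where u = 0^p1^p; then w ∈ L and |w| = 4p ≥ p.
Write w = xyz as guaranteed by the lemma, with |xy| ≤ p and |y| > 0.
Because |xy| ≤ p and w begins with p copies of 0, we have y = 0^k with 1 ≤ k ≤ p.
Pump with i = 2: xy^2z = 0^{p+k} 1^p 0^p 1^p, of length 4p+k. Suppose this equals vv. The string starts with 0 and ends with 1, so v does too; thus the boundary between the two copies of v is a 1→0 transition. There is exactly one such transition, at position 2p+k, so |v| = 2p+k and |vv| = 4p+2k ≠ 4p+k since k ≥ 1. So xy^2z ∉ L.
Contradiction. Therefore L is not regular.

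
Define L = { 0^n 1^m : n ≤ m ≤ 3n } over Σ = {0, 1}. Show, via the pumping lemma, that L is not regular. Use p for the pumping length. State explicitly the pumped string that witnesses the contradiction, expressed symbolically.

Toward a contradiction, assume L is regular with pumping length p.
Take w = 0^p 1^p ∈ L (since p ≤ p ≤ 3p), with |w| = 2p ≥ p.
By the pumping lemma, w = xyz with |xy| ≤ p and |y| ≥ 1.
Because |xy| ≤ p and w begins with p copies of 0, we have y = 0^k with 1 ≤ k ≤ p.
Pump with i = 2: xy^2z = 0^{p+k} 1^p. Now n = p+k > p = m, so the condition n ≤ m fails. Thus xy^2z ∉ L.
Contradiction. Therefore L is not regular.

0^{p+k} 1^p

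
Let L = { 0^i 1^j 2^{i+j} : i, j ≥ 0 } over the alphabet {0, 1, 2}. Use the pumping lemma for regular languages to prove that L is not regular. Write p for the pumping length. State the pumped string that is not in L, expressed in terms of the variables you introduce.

Assume L is regular; let p be its pumping constant.
Take w = 0^p 1^p 2^{2p} ∈ L (with i=j=p, i+j=2p), |w| = 4p ≥ p.
The pumping lemma gives a decomposition w = xyz where |xy| ≤ p and |y| > 0.
Because |xy| ≤ p and w begins with p copies of 0, we have y = 0^k with 1 ≤ k ≤ p.
Consider xy^2z = 0^{p+k} 1^p 2^{2p}. Now the 0- and 1-counts sum to 2p+k, but the 2-count is 2p ≠ 2p+k. So xy^2z ∉ L.
Contradiction. Therefore L is not regular.

0^{p+k} 1^p 2^{2p}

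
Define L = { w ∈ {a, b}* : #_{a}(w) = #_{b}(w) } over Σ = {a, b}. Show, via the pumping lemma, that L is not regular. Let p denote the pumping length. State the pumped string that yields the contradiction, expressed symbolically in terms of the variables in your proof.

a^{p+k} b^p

Assume L is regular. Let p be the pumping length given by the pumping lemma.
Choose w = a^p b^p ∈ L with |w| = 2p ≥ p.
Write w = xyz as guaranteed by the lemma, with |xy| ≤ p and |y| > 0.
Since the first p symbols of w are all a's and |xy| ≤ p, y lies entirely in the leading a-block: y = a^k for some k with 1 ≤ k ≤ p.
Pump with i = 2: xy^2z = a^{p+k} b^p has p+k occurrences of a but only p of b. Since k ≥ 1 the counts differ, so xy^2z ∉ L.
This contradicts the pumping lemma, so L is not regular.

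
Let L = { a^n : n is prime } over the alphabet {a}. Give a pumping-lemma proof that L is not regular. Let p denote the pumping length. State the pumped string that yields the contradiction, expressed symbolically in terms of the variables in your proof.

a^{q(1+k)}

Toward a contradiction, assume L is regular with pumping length p.
Let q be a prime with q ≥ p+2 (infinitely many primes exist), and take w = a^q ∈ L with |w| = q ≥ p.
Write w = xyz as guaranteed by the lemma, with |xy| ≤ p and |y| ≥ 1.
Then y = a^k for some k with 1 ≤ k ≤ p.
Since 1 ≤ k ≤ p, |xz| = q-k. Pump with i = q+1: |xy^{q+1}z| = (q-k)+(q+1)k = q+qk = q(1+k), which is composite (both factors ≥ 2). So xy^{q+1}z = a^{q(1+k)} ∉ L.
Contradiction. Therefore L is not regular.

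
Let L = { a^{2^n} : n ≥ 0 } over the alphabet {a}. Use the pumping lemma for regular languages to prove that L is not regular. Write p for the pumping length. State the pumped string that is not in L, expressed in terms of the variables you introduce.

Assume L is regular. Let p be the pumping length given by the pumping lemma.
Take w = a^{2^p} ∈ L with |w| = 2^p ≥ p.
Write w = xyz as guaranteed by the lemma, with |xy| ≤ p and y is nonempty.
Then y = a^k for some k with 1 ≤ k ≤ p.
Pump with i = 2: xy^2z = a^{2^p+k}. Since 1 ≤ k ≤ p < 2^p, we have 2^p < 2^p+k < 2^{p+1}, so 2^p+k is not a power of 2. So xy^2z ∉ L.
This is a contradiction; hence L is not regular.

a^{2^p+k}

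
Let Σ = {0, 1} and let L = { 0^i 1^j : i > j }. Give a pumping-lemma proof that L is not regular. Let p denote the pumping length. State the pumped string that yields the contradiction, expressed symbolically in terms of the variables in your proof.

Assume L is regular; let p be its pumping constant.
Choose w = 0^{p+1} 1^p ∈ L, with |w| = 2p+1 ≥ p.
The pumping lemma gives a decomposition w = xyz where |xy| ≤ p and |y| ≥ 1.
Since the first p symbols of w are all 0's and |xy| ≤ p, y lies entirely in the leading 0-block: y = 0^k for some k with 1 ≤ k ≤ p.
Consider xy^0z = xz = 0^{p+1-k} 1^p. Since k ≥ 1, the 0-count p+1-k is at most p, so i > j fails; thus xz ∉ L.
Contradiction. Therefore L is not regular.

0^{p+1-k} 1^p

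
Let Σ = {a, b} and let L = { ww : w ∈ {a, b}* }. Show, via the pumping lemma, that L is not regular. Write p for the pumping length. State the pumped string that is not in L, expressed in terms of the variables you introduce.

a^{p+k} b^p a^p b^p

Assume L is regular; let p be its pumping constant.
Take w = a^p b^p a^p b^p = uu where u = a^pb^p; then w ∈ L and |w| = 4p ≥ p.
The pumping lemma gives a decomposition w = xyz where |xy| ≤ p and y is nonempty.
Because |xy| ≤ p and w begins with p copies of a, we have y = a^k with 1 ≤ k ≤ p.
Pump with i = 2: xy^2z = a^{p+k} b^p a^p b^p, of length 4p+k. Suppose this equals vv. The string starts with a and ends with b, so v does too; thus the boundary between the two copies of v is a b→a transition. There is exactly one such transition, at position 2p+k, so |v| = 2p+k and |vv| = 4p+2k ≠ 4p+k since k ≥ 1. So xy^2z ∉ L.
Contradiction. Therefore L is not regular.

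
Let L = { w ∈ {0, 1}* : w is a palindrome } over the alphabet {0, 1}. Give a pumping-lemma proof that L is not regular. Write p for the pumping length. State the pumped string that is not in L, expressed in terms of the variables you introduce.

0^{p+k} 1 0^p

Suppose for contradiction that L is regular, and let p be the pumping length.
Take w = 0^p 1 0^p, a palindrome of length 2p+1 ≥ p.
By the pumping lemma, w = xyz with |xy| ≤ p and |y| ≥ 1.
Because |xy| ≤ p and w begins with p copies of 0, we have y = 0^k with 1 ≤ k ≤ p.
Pump with i = 2: xy^2z = 0^{p+k} 1 0^p. Its reverse is 0^p 1 0^{p+k}, which differs from xy^2z since k ≥ 1. So xy^2z is not a palindrome and xy^2z ∉ L.
This is a contradiction; hence L is not regular.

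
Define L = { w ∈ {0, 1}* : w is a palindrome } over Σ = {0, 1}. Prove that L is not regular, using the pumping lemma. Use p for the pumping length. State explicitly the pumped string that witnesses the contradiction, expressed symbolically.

0^{p+k} 1 0^p

Suppose for contradiction that L is regular, and let p be the pumping length.
Take w = 0^p 1 0^p, a palindrome of length 2p+1 ≥ p.
By the pumping lemma, w = xyz with |xy| ≤ p and |y| ≥ 1.
The first p characters of w are 0's, so xy (and hence y) consists only of 0's. Write y = 0^k, 1 ≤ k ≤ p.
Pump with i = 2: xy^2z = 0^{p+k} 1 0^p. Its reverse is 0^p 1 0^{p+k}, which differs from xy^2z since k ≥ 1. So xy^2z is not a palindrome and xy^2z ∉ L.
Contradiction. Therefore L is not regular.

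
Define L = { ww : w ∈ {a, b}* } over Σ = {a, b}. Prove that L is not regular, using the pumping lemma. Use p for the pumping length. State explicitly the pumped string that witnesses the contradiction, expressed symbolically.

Toward a contradiction, assume L is regular with pumping length p.
Take w = a^p b^p a^p b^p = uu where u = a^pb^p; then w ∈ L and |w| = 4p ≥ p.
The pumping lemma gives a decomposition w = xyz where |xy| ≤ p and y is nonempty.
Since the first p symbols of w are all a's and |xy| ≤ p, y lies entirely in the leading a-block: y = a^k for some k with 1 ≤ k ≤ p.
Pump with i = 2: xy^2z = a^{p+k} b^p a^p b^p, of length 4p+k. Suppose this equals vv. The string starts with a and ends with b, so v does too; thus the boundary between the two copies of v is a b→a transition. There is exactly one such transition, at position 2p+k, so |v| = 2p+k and |vv| = 4p+2k ≠ 4p+k since k ≥ 1. So xy^2z ∉ L.
This is a contradiction; hence L is not regular.

a^{p+k} b^p a^p b^p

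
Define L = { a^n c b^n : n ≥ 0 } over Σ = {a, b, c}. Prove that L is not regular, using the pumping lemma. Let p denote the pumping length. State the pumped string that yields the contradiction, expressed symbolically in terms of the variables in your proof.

a^{p+k} c b^p

Assume L is regular; let p be its pumping constant.
Take w = a^p c b^p ∈ L with |w| = 2p+1 ≥ p.
By the pumping lemma, w = xyz with |xy| ≤ p and |y| ≥ 1.
Because |xy| ≤ p and w begins with p copies of a, we have y = a^k with 1 ≤ k ≤ p.
Pump with i = 2: xy^2z = a^{p+k} c b^p, which would require p+k = p. But k ≥ 1, so xy^2z ∉ L.
This contradicts the pumping lemma, so L is not regular.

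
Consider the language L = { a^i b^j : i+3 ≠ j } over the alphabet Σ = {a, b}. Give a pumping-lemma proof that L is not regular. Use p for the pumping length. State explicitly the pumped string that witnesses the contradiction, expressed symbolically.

Assume L is regular. Let p be the pumping length given by the pumping lemma.
Choose w = a^p b^{p+p!+3}. Since p ≠ (p+p!+3)-3 = p+p!, w ∈ L; and |w| ≥ p.
Write w = xyz as guaranteed by the lemma, with |xy| ≤ p and |y| ≥ 1.
The first p characters of w are a's, so xy (and hence y) consists only of a's. Write y = a^k, 1 ≤ k ≤ p.
Since 1 ≤ k ≤ p, k divides p!; set t = 1 + p!/k. Then xy^t z has p + (p!/k)·k = p + p! copies of a. Now the a-count is p+p! and (b-count)-3 = (p+p!+3)-3 = p+p!, so i+3 ≠ j fails. So xy^t z = a^{p+p!} b^{p+p!+3} ∉ L.
This is a contradiction; hence L is not regular.

a^{p+p!} b^{p+p!+3}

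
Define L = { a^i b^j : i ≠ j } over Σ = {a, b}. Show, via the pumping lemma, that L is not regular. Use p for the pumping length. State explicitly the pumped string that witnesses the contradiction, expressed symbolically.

a^{p+p!} b^{p+p!}

Assume L is regular. Let p be the pumping length given by the pumping lemma.
Choose w = a^p b^{p+p!}. Since p ≠ p+p!, w ∈ L; and |w| ≥ p.
The pumping lemma gives a decomposition w = xyz where |xy| ≤ p and |y| ≥ 1.
The first p characters of w are a's, so xy (and hence y) consists only of a's. Write y = a^k, 1 ≤ k ≤ p.
Since 1 ≤ k ≤ p, k divides p!; set t = 1 + p!/k. Then xy^t z has p + (p!/k)·k = p + p! copies of a. Now the a-count equals the b-count, so i ≠ j fails. So xy^t z = a^{p+p!} b^{p+p!} ∉ L.
This is a contradiction; hence L is not regular.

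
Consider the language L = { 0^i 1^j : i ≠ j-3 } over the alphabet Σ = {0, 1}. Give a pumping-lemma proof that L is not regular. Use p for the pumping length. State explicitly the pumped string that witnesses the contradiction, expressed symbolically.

0^{p+p!} 1^{p+p!+3}

Toward a contradiction, assume L is regular with pumping length p.
Choose w = 0^p 1^{p+p!+3}. Since p ≠ (p+p!+3)-3 = p+p!, w ∈ L; and |w| ≥ p.
Write w = xyz as guaranteed by the lemma, with |xy| ≤ p and |y| ≥ 1.
The first p characters of w are 0's, so xy (and hence y) consists only of 0's. Write y = 0^k, 1 ≤ k ≤ p.
Since 1 ≤ k ≤ p, k divides p!; set t = 1 + p!/k. Then xy^t z has p + (p!/k)·k = p + p! copies of 0. Now the 0-count is p+p! and (1-count)-3 = (p+p!+3)-3 = p+p!, so i ≠ j-3 fails. So xy^t z = 0^{p+p!} 1^{p+p!+3} ∉ L.
Contradiction. Therefore L is not regular.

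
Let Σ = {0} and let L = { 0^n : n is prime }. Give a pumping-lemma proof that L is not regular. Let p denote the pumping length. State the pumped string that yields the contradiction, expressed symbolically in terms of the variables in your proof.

Suppose for contradiction that L is regular, and let p be the pumping length.
Let q be a prime with q ≥ p+2 (infinitely many primes exist), and take w = 0^q ∈ L with |w| = q ≥ p.
The pumping lemma gives a decomposition w = xyz where |xy| ≤ p and |y| > 0.
Then y = 0^k for some k with 1 ≤ k ≤ p.
Since 1 ≤ k ≤ p, |xz| = q-k. Pump with i = q+1: |xy^{q+1}z| = (q-k)+(q+1)k = q+qk = q(1+k), which is composite (both factors ≥ 2). So xy^{q+1}z = 0^{q(1+k)} ∉ L.
Contradiction. Therefore L is not regular.

0^{q(1+k)}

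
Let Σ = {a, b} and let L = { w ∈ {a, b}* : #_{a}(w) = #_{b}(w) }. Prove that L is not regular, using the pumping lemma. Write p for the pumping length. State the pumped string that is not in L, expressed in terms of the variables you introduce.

a^{p+k} b^p

Toward a contradiction, assume L is regular with pumping length p.
Choose w = a^p b^p ∈ L with |w| = 2p ≥ p.
Write w = xyz as guaranteed by the lemma, with |xy| ≤ p and |y| > 0.
Since the first p symbols of w are all a's and |xy| ≤ p, y lies entirely in the leading a-block: y = a^k for some k with 1 ≤ k ≤ p.
Pump with i = 2: xy^2z = a^{p+k} b^p has p+k occurrences of a but only p of b. Since k ≥ 1 the counts differ, so xy^2z ∉ L.
This contradicts the pumping lemma, so L is not regular.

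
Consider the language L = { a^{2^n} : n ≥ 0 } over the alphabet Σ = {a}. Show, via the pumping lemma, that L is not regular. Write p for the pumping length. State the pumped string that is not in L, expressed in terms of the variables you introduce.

a^{2^p+k}

Suppose for contradiction that L is regular, and let p be the pumping length.
Take w = a^{2^p} ∈ L with |w| = 2^p ≥ p.
By the pumping lemma, w = xyz with |xy| ≤ p and y is nonempty.
Then y = a^k for some k with 1 ≤ k ≤ p.
Pump with i = 2: xy^2z = a^{2^p+k}. Since 1 ≤ k ≤ p < 2^p, we have 2^p < 2^p+k < 2^{p+1}, so 2^p+k is not a power of 2. So xy^2z ∉ L.
Contradiction. Therefore L is not regular.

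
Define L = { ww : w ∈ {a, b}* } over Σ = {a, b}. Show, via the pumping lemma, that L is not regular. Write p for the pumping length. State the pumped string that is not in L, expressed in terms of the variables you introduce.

a^{p+k} b^p a^p b^p

Toward a contradiction, assume L is regular with pumping length p.
Take w = a^p b^p a^p b^p = uu where u = a^pb^p; then w ∈ L and |w| = 4p ≥ p.
Write w = xyz as guaranteed by the lemma, with |xy| ≤ p and y is nonempty.
The first p characters of w are a's, so xy (and hence y) consists only of a's. Write y = a^k, 1 ≤ k ≤ p.
Pump with i = 2: xy^2z = a^{p+k} b^p a^p b^p, of length 4p+k. Suppose this equals vv. The string starts with a and ends with b, so v does too; thus the boundary between the two copies of v is a b→a transition. There is exactly one such transition, at position 2p+k, so |v| = 2p+k and |vv| = 4p+2k ≠ 4p+k since k ≥ 1. So xy^2z ∉ L.
This contradicts the pumping lemma, so L is not regular.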